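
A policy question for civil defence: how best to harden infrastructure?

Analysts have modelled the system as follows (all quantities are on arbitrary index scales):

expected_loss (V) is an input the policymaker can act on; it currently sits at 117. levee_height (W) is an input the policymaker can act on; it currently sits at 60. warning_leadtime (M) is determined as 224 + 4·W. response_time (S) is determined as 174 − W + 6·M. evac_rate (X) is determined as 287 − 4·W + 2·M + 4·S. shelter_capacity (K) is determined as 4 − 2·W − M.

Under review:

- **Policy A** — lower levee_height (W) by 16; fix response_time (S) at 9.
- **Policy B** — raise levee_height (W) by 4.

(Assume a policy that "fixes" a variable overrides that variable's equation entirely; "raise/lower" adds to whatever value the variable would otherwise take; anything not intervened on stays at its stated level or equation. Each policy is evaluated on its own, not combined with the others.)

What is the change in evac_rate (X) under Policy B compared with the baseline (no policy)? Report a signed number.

384

Baseline:
  W = 60
  M = 224 + 4·60 = 464
  S = 174 − 60 + 6·464 = 2898
  X = 287 − 4·60 + 2·464 + 4·2898 = 12567
Policy B (W + 4):
  W = 60 + 4 = 64
  M = 224 + 4·64 = 480
  S = 174 − 64 + 6·480 = 2990
  X = 287 − 4·64 + 2·480 + 4·2990 = 12951
Change in X: 12951 − 12567 = 384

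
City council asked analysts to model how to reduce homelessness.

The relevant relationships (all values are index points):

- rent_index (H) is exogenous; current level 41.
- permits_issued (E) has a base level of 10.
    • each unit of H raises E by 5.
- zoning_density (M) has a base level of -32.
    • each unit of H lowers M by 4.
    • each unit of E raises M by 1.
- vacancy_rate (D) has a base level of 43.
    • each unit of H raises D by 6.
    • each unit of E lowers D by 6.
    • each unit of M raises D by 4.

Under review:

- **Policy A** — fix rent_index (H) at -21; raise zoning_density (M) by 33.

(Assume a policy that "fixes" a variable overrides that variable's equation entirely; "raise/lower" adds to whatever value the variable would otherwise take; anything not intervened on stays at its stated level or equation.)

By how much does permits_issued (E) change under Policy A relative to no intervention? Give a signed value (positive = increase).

-310

Baseline:
  H = 41
  E = 10 + 5·41 = 215
Policy A (H := -21, M + 33):
  H = -21
  E = 10 + 5·(-21) = -95
Change in E: -95 − 215 = -310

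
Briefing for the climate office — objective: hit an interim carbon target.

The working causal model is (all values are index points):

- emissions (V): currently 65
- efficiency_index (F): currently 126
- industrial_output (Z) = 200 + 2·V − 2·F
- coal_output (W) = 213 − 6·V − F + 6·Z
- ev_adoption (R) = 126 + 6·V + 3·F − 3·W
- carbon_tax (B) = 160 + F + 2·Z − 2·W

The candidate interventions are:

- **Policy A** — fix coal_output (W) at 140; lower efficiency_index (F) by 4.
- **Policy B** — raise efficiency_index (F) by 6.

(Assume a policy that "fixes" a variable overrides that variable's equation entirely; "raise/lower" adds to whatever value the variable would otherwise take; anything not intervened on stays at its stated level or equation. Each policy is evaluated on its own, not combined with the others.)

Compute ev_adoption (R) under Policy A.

462

Policy A (W := 140, F − 4):
  V = 65
  F = 126 − 4 = 122
  Z = 200 + 2·65 − 2·122 = 86
  W = 140
  R = 126 + 6·65 + 3·122 − 3·140 = 462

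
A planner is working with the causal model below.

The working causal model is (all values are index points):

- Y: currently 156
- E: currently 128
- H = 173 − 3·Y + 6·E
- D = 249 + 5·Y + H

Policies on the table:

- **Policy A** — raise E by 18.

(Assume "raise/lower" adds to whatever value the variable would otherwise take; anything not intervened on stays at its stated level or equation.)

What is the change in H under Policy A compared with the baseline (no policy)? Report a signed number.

Baseline:
  Y = 156
  E = 128
  H = 173 − 3·156 + 6·128 = 473
Policy A (E + 18):
  Y = 156
  E = 128 + 18 = 146
  H = 173 − 3·156 + 6·146 = 581
Change in H: 581 − 473 = 108

108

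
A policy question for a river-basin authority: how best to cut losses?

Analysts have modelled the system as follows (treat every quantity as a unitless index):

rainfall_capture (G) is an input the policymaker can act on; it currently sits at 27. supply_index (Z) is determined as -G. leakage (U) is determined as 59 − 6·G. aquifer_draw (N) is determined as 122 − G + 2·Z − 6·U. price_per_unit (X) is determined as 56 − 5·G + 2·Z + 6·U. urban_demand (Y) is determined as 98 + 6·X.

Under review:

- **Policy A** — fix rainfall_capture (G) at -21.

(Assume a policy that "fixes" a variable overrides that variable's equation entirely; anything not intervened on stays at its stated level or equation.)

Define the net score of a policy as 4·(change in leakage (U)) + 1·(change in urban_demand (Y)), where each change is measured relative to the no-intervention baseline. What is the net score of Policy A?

13536

Baseline:
  G = 27
  Z = 0 − 27 = -27
  U = 59 − 6·27 = -103
  X = 56 − 5·27 + 2·(-27) + 6·(-103) = -751
  Y = 98 + 6·(-751) = -4408
Policy A (G := -21):
  G = -21
  Z = 0 − (-21) = 21
  U = 59 − 6·(-21) = 185
  X = 56 − 5·(-21) + 2·21 + 6·185 = 1313
  Y = 98 + 6·1313 = 7976
ΔU = 185 − (-103) = 288; ΔY = 7976 − (-4408) = 12384
Score = 4·288 + 1·12384 = 13536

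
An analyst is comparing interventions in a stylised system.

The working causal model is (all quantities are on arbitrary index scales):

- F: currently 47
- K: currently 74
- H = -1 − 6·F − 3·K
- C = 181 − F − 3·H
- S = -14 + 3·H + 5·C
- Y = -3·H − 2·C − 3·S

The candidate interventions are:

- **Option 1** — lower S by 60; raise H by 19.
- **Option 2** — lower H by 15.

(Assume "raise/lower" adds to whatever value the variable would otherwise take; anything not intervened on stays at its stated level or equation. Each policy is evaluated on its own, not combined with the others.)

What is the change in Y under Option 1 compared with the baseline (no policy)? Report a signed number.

Baseline:
  F = 47
  K = 74
  H = -1 − 6·47 − 3·74 = -505
  C = 181 − 47 − 3·(-505) = 1649
  S = -14 + 3·(-505) + 5·1649 = 6716
  Y = 0 − 3·(-505) − 2·1649 − 3·6716 = -21931
Option 1 (S − 60, H + 19):
  F = 47
  K = 74
  H = -1 − 6·47 − 3·74 (+19 from intervention) = -486
  C = 181 − 47 − 3·(-486) = 1592
  S = -14 + 3·(-486) + 5·1592 (−60 from intervention) = 6428
  Y = 0 − 3·(-486) − 2·1592 − 3·6428 = -21010
Change in Y: -21010 − (-21931) = 921

921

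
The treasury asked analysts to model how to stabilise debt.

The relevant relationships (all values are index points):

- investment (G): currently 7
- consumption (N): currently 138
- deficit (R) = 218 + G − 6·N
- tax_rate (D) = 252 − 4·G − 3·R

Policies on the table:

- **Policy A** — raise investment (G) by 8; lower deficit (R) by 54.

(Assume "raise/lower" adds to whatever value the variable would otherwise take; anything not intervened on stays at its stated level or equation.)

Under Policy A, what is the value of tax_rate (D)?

2139

Policy A (G + 8, R − 54):
  G = 7 + 8 = 15
  N = 138
  R = 218 + 15 − 6·138 (−54 from intervention) = -649
  D = 252 − 4·15 − 3·(-649) = 2139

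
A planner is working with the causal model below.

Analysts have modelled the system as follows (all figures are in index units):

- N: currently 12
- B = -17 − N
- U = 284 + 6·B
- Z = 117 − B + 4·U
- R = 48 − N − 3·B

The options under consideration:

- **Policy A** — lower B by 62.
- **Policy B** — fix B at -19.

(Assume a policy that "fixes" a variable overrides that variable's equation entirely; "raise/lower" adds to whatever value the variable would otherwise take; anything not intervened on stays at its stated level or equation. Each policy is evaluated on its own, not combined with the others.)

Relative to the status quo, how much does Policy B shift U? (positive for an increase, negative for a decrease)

Baseline:
  N = 12
  B = -17 − 12 = -29
  U = 284 + 6·(-29) = 110
Policy B (B := -19):
  N = 12
  B = -19
  U = 284 + 6·(-19) = 170
Change in U: 170 − 110 = 60

60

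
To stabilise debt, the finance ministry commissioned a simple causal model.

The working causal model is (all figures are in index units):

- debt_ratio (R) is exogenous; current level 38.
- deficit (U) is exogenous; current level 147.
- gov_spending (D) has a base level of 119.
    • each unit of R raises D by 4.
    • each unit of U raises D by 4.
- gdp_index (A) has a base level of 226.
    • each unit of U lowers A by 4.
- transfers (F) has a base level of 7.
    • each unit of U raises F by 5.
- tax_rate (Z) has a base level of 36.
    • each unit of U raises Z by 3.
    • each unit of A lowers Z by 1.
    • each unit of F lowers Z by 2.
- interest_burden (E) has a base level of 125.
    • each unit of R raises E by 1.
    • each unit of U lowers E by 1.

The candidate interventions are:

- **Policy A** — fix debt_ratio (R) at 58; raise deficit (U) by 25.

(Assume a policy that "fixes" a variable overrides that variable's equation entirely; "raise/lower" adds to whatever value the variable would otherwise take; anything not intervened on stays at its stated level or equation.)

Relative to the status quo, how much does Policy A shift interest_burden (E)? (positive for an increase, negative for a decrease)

-5

Baseline:
  R = 38
  U = 147
  E = 125 + 38 − 147 = 16
Policy A (R := 58, U + 25):
  R = 58
  U = 147 + 25 = 172
  E = 125 + 58 − 172 = 11
Change in E: 11 − 16 = -5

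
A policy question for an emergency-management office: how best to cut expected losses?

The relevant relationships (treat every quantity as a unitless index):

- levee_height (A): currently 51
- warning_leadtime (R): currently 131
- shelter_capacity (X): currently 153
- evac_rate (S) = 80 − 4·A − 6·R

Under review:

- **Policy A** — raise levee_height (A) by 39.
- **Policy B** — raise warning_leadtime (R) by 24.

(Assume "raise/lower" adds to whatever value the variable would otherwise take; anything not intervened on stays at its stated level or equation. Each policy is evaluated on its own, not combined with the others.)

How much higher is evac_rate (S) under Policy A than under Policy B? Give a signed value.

Policy A (A + 39):
  A = 51 + 39 = 90
  R = 131
  S = 80 − 4·90 − 6·131 = -1066
Policy B (R + 24):
  A = 51
  R = 131 + 24 = 155
  S = 80 − 4·51 − 6·155 = -1054
S: -1066 − (-1054) = -12

-12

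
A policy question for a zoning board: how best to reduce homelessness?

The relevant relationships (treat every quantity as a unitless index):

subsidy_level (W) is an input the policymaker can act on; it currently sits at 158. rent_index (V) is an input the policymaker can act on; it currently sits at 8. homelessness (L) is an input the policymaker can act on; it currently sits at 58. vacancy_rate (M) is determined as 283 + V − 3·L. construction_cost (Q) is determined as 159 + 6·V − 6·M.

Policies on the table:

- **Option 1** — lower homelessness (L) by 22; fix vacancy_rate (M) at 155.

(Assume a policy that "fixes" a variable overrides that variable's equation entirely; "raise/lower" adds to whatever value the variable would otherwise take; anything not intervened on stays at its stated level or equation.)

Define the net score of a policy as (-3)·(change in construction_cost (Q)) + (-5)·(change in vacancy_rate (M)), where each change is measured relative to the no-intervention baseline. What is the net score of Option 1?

Baseline:
  V = 8
  L = 58
  M = 283 + 8 − 3·58 = 117
  Q = 159 + 6·8 − 6·117 = -495
Option 1 (L − 22, M := 155):
  V = 8
  L = 58 − 22 = 36
  M = 155
  Q = 159 + 6·8 − 6·155 = -723
ΔQ = -723 − (-495) = -228; ΔM = 155 − 117 = 38
Score = (-3)·(-228) + (-5)·38 = 494

494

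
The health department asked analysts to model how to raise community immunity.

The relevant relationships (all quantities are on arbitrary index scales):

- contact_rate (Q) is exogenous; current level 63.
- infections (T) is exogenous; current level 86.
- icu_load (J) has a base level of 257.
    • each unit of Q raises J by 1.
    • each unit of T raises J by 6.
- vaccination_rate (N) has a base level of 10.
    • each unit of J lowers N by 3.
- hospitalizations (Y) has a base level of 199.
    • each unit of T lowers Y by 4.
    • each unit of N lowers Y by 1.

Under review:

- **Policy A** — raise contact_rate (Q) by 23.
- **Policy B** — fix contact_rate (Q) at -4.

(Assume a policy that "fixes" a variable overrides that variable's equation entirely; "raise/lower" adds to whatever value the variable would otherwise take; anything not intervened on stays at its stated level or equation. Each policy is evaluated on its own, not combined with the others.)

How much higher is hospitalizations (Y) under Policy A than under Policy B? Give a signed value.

270

Policy A (Q + 23):
  Q = 63 + 23 = 86
  T = 86
  J = 257 + 86 + 6·86 = 859
  N = 10 − 3·859 = -2567
  Y = 199 − 4·86 − (-2567) = 2422
Policy B (Q := -4):
  Q = -4
  T = 86
  J = 257 + (-4) + 6·86 = 769
  N = 10 − 3·769 = -2297
  Y = 199 − 4·86 − (-2297) = 2152
Y: 2422 − 2152 = 270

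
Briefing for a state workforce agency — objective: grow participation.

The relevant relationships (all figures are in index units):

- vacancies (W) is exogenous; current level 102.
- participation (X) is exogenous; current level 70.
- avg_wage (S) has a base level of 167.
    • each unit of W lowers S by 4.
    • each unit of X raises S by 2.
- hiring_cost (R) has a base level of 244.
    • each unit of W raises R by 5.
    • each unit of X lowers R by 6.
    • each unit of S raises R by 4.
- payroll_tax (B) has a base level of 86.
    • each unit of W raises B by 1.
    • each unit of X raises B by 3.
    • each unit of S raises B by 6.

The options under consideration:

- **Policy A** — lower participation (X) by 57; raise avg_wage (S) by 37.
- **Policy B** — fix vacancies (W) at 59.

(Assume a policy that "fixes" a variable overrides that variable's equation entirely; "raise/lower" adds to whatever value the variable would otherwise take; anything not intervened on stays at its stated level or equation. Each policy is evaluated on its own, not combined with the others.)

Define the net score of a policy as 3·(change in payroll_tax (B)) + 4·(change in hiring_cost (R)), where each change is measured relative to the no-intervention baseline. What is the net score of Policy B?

Baseline:
  W = 102
  X = 70
  S = 167 − 4·102 + 2·70 = -101
  R = 244 + 5·102 − 6·70 + 4·(-101) = -70
  B = 86 + 102 + 3·70 + 6·(-101) = -208
Policy B (W := 59):
  W = 59
  X = 70
  S = 167 − 4·59 + 2·70 = 71
  R = 244 + 5·59 − 6·70 + 4·71 = 403
  B = 86 + 59 + 3·70 + 6·71 = 781
ΔB = 781 − (-208) = 989; ΔR = 403 − (-70) = 473
Score = 3·989 + 4·473 = 4859

4859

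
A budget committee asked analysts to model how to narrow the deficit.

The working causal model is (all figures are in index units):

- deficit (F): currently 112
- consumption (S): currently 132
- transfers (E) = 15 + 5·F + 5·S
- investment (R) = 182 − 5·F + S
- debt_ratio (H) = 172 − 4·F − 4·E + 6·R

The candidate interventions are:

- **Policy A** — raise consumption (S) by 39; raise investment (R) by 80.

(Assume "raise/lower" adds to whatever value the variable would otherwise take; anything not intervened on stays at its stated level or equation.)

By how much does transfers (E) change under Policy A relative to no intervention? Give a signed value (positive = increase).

195

Baseline:
  F = 112
  S = 132
  E = 15 + 5·112 + 5·132 = 1235
Policy A (S + 39, R + 80):
  F = 112
  S = 132 + 39 = 171
  E = 15 + 5·112 + 5·171 = 1430
Change in E: 1430 − 1235 = 195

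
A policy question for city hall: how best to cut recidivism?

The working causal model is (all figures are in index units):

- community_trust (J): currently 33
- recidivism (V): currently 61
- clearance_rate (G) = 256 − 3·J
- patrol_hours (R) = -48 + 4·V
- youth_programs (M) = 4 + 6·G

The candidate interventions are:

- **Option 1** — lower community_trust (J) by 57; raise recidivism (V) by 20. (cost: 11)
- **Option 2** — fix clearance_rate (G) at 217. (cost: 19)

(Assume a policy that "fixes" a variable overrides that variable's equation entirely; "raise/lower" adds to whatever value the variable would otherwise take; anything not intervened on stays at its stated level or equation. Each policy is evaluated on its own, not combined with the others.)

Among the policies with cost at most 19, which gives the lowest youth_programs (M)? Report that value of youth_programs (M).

Option 1 (J − 57, V + 20):
  J = 33 − 57 = -24
  G = 256 − 3·(-24) = 328
  M = 4 + 6·328 = 1972
Option 2 (G := 217):
  J = 33
  G = 217
  M = 4 + 6·217 = 1306
Comparing — Option 1: M=1972, Option 2: M=1306. Lowest is 1306 (Option 2).

1306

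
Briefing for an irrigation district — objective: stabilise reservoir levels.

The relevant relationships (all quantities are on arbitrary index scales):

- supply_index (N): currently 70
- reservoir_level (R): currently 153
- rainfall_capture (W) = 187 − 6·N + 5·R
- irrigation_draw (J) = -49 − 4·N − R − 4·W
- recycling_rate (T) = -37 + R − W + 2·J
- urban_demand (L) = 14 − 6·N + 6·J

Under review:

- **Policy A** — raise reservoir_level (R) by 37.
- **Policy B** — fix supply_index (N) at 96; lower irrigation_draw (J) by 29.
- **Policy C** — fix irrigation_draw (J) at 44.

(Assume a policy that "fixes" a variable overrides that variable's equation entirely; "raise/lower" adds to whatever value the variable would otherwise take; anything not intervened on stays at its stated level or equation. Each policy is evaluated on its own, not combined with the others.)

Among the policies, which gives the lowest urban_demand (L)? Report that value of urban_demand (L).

-20728

Policy A (R + 37):
  N = 70
  R = 153 + 37 = 190
  W = 187 − 6·70 + 5·190 = 717
  J = -49 − 4·70 − 190 − 4·717 = -3387
  L = 14 − 6·70 + 6·(-3387) = -20728
Policy B (N := 96, J − 29):
  N = 96
  R = 153
  W = 187 − 6·96 + 5·153 = 376
  J = -49 − 4·96 − 153 − 4·376 (−29 from intervention) = -2119
  L = 14 − 6·96 + 6·(-2119) = -13276
Policy C (J := 44):
  N = 70
  R = 153
  W = 187 − 6·70 + 5·153 = 532
  J = 44
  L = 14 − 6·70 + 6·44 = -142
Comparing — Policy A: L=-20728, Policy B: L=-13276, Policy C: L=-142. Lowest is -20728 (Policy A).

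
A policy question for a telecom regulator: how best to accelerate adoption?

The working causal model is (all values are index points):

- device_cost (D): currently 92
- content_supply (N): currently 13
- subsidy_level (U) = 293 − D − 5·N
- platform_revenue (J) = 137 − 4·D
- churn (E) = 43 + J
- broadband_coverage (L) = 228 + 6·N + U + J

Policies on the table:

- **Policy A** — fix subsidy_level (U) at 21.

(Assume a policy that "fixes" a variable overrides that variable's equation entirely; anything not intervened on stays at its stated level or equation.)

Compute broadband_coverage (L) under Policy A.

Policy A (U := 21):
  D = 92
  N = 13
  U = 21
  J = 137 − 4·92 = -231
  L = 228 + 6·13 + 21 + (-231) = 96

96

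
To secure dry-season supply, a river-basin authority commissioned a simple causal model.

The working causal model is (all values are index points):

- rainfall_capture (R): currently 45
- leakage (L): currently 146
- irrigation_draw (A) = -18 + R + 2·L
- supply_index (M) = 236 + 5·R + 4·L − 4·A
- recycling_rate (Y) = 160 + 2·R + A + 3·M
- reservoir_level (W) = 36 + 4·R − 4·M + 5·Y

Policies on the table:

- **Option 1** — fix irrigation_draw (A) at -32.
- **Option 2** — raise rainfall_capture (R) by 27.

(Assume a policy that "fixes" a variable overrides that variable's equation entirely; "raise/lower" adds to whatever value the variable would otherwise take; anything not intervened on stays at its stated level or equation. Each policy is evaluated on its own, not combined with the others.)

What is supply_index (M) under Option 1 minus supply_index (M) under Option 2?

1377

Option 1 (A := -32):
  R = 45
  L = 146
  A = -32
  M = 236 + 5·45 + 4·146 − 4·(-32) = 1173
Option 2 (R + 27):
  R = 45 + 27 = 72
  L = 146
  A = -18 + 72 + 2·146 = 346
  M = 236 + 5·72 + 4·146 − 4·346 = -204
M: 1173 − (-204) = 1377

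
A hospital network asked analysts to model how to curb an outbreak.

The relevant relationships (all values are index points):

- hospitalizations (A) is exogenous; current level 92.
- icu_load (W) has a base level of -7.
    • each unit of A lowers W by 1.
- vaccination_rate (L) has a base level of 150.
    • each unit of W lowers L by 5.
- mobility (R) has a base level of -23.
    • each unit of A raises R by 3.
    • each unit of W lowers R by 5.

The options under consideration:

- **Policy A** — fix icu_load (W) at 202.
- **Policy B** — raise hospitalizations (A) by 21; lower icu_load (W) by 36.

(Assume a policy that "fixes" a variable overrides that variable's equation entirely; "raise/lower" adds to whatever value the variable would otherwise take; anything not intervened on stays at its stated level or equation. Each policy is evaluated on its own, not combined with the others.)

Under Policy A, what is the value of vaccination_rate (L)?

-860

Policy A (W := 202):
  A = 92
  W = 202
  L = 150 − 5·202 = -860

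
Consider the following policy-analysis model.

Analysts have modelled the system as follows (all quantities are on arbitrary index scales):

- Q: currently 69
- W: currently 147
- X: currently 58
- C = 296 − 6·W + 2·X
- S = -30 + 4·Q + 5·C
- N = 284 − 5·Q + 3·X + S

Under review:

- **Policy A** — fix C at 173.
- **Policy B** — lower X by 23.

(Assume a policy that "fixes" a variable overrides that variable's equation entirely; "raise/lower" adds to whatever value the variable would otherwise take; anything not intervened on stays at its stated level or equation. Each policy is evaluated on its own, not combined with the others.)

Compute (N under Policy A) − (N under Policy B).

Policy A (C := 173):
  Q = 69
  W = 147
  X = 58
  C = 173
  S = -30 + 4·69 + 5·173 = 1111
  N = 284 − 5·69 + 3·58 + 1111 = 1224
Policy B (X − 23):
  Q = 69
  W = 147
  X = 58 − 23 = 35
  C = 296 − 6·147 + 2·35 = -516
  S = -30 + 4·69 + 5·(-516) = -2334
  N = 284 − 5·69 + 3·35 + (-2334) = -2290
N: 1224 − (-2290) = 3514

3514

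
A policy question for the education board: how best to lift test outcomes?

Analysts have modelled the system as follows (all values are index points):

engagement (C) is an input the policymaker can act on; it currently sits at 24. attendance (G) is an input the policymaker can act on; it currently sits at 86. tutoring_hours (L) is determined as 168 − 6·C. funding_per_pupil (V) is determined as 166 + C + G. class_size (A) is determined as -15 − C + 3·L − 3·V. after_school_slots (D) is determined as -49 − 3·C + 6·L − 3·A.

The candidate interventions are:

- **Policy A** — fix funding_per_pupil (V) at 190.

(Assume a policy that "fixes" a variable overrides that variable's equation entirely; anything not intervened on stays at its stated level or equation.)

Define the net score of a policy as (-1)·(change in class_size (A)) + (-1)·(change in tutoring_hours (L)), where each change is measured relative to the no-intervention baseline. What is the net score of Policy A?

-258

Baseline:
  C = 24
  G = 86
  L = 168 − 6·24 = 24
  V = 166 + 24 + 86 = 276
  A = -15 − 24 + 3·24 − 3·276 = -795
Policy A (V := 190):
  C = 24
  G = 86
  L = 168 − 6·24 = 24
  V = 190
  A = -15 − 24 + 3·24 − 3·190 = -537
ΔA = -537 − (-795) = 258; ΔL = 24 − 24 = 0
Score = (-1)·258 + (-1)·0 = -258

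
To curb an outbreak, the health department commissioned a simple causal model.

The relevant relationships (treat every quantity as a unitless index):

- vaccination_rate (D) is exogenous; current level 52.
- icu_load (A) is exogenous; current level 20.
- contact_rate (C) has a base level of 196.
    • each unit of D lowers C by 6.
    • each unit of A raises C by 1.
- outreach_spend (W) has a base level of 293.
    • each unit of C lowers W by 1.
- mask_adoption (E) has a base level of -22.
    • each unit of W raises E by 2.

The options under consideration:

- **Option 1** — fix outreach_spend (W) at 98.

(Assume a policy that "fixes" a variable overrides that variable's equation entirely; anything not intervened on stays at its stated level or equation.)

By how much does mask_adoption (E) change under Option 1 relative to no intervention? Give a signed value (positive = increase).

Baseline:
  D = 52
  A = 20
  C = 196 − 6·52 + 20 = -96
  W = 293 − (-96) = 389
  E = -22 + 2·389 = 756
Option 1 (W := 98):
  D = 52
  A = 20
  C = 196 − 6·52 + 20 = -96
  W = 98
  E = -22 + 2·98 = 174
Change in E: 174 − 756 = -582

-582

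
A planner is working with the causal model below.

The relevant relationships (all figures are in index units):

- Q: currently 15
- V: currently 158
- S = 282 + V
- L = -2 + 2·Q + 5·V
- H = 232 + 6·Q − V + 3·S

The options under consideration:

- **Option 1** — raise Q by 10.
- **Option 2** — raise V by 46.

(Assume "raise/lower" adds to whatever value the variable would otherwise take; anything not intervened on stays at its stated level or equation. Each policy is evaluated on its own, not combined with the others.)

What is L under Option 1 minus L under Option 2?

-210

Option 1 (Q + 10):
  Q = 15 + 10 = 25
  V = 158
  L = -2 + 2·25 + 5·158 = 838
Option 2 (V + 46):
  Q = 15
  V = 158 + 46 = 204
  L = -2 + 2·15 + 5·204 = 1048
L: 838 − 1048 = -210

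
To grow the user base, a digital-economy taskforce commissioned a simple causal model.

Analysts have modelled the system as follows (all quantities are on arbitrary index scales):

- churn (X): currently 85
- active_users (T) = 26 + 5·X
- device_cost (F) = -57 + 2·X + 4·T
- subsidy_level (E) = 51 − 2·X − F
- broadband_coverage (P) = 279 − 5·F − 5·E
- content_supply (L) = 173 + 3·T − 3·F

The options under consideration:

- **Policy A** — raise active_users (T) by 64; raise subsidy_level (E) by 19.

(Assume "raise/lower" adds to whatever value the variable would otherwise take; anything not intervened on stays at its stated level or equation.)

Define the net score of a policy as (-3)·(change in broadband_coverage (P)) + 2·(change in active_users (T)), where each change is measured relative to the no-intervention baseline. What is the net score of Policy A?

Baseline:
  X = 85
  T = 26 + 5·85 = 451
  F = -57 + 2·85 + 4·451 = 1917
  E = 51 − 2·85 − 1917 = -2036
  P = 279 − 5·1917 − 5·(-2036) = 874
Policy A (T + 64, E + 19):
  X = 85
  T = 26 + 5·85 (+64 from intervention) = 515
  F = -57 + 2·85 + 4·515 = 2173
  E = 51 − 2·85 − 2173 (+19 from intervention) = -2273
  P = 279 − 5·2173 − 5·(-2273) = 779
ΔP = 779 − 874 = -95; ΔT = 515 − 451 = 64
Score = (-3)·(-95) + 2·64 = 413

413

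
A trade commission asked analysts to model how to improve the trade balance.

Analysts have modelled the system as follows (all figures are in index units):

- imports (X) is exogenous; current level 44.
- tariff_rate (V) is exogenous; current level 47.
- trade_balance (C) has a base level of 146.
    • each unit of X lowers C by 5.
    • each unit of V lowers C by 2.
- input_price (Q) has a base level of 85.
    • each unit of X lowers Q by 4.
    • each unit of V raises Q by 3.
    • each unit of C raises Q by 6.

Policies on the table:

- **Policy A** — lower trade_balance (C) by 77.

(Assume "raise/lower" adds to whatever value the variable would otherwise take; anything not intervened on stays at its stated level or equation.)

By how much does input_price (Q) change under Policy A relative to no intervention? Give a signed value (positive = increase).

-462

Baseline:
  X = 44
  V = 47
  C = 146 − 5·44 − 2·47 = -168
  Q = 85 − 4·44 + 3·47 + 6·(-168) = -958
Policy A (C − 77):
  X = 44
  V = 47
  C = 146 − 5·44 − 2·47 (−77 from intervention) = -245
  Q = 85 − 4·44 + 3·47 + 6·(-245) = -1420
Change in Q: -1420 − (-958) = -462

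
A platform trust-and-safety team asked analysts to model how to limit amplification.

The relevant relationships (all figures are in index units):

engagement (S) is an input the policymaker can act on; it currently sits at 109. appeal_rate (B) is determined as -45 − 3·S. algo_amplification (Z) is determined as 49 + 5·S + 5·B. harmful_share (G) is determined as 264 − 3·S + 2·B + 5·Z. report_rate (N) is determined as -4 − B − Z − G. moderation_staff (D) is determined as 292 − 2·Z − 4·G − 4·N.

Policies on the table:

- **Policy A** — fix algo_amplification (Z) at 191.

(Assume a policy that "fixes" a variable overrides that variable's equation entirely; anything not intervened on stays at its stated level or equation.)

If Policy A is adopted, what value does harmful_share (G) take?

Policy A (Z := 191):
  S = 109
  B = -45 − 3·109 = -372
  Z = 191
  G = 264 − 3·109 + 2·(-372) + 5·191 = 148

148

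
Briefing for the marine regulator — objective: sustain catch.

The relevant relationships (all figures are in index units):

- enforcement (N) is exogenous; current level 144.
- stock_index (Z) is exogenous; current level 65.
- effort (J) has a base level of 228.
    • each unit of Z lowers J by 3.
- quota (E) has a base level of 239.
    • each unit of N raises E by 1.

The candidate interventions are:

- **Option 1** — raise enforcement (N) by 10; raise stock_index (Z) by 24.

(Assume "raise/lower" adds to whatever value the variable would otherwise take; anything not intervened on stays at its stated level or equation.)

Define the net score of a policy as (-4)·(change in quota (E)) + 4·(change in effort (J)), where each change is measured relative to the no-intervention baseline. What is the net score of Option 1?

-328

Baseline:
  N = 144
  Z = 65
  J = 228 − 3·65 = 33
  E = 239 + 144 = 383
Option 1 (N + 10, Z + 24):
  N = 144 + 10 = 154
  Z = 65 + 24 = 89
  J = 228 − 3·89 = -39
  E = 239 + 154 = 393
ΔE = 393 − 383 = 10; ΔJ = -39 − 33 = -72
Score = (-4)·10 + 4·(-72) = -328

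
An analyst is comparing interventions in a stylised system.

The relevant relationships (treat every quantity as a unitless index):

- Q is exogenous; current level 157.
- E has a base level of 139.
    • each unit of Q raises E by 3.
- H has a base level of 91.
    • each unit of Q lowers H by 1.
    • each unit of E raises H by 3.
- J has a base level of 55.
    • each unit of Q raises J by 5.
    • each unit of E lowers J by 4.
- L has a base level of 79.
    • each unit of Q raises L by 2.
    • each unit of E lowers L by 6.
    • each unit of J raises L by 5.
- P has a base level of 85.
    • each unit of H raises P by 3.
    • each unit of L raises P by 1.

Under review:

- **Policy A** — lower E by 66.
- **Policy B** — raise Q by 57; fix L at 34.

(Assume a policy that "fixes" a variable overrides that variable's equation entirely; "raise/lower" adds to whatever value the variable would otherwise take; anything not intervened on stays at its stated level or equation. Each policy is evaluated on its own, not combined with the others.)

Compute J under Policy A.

-1336

Policy A (E − 66):
  Q = 157
  E = 139 + 3·157 (−66 from intervention) = 544
  J = 55 + 5·157 − 4·544 = -1336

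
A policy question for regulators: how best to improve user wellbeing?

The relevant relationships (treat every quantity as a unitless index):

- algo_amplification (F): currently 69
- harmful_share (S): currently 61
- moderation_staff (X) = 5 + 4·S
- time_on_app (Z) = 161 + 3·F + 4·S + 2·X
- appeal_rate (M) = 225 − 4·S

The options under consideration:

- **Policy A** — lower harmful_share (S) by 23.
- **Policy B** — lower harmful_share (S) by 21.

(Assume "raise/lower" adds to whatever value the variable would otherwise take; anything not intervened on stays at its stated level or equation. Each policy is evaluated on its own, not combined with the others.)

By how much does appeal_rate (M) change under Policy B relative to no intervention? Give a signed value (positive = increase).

Baseline:
  S = 61
  M = 225 − 4·61 = -19
Policy B (S − 21):
  S = 61 − 21 = 40
  M = 225 − 4·40 = 65
Change in M: 65 − (-19) = 84

84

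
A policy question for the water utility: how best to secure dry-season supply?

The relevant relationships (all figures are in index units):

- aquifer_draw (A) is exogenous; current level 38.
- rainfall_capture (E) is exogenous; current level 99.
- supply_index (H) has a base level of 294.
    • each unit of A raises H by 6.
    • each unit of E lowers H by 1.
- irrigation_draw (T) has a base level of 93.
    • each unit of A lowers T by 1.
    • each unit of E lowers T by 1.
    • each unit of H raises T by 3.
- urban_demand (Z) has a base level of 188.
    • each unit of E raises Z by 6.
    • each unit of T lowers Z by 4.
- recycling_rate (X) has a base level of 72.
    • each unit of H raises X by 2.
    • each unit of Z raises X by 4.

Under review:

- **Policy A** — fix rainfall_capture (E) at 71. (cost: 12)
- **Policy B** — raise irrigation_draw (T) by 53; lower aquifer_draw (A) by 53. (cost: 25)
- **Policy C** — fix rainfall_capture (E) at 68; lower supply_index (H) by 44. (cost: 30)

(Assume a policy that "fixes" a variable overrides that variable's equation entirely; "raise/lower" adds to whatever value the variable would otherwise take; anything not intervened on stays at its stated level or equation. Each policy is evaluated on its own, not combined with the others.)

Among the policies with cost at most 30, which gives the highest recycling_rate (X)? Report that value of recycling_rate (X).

-2622

Policy A (E := 71):
  A = 38
  E = 71
  H = 294 + 6·38 − 71 = 451
  T = 93 − 38 − 71 + 3·451 = 1337
  Z = 188 + 6·71 − 4·1337 = -4734
  X = 72 + 2·451 + 4·(-4734) = -17962
Policy B (T + 53, A − 53):
  A = 38 − 53 = -15
  E = 99
  H = 294 + 6·(-15) − 99 = 105
  T = 93 − (-15) − 99 + 3·105 (+53 from intervention) = 377
  Z = 188 + 6·99 − 4·377 = -726
  X = 72 + 2·105 + 4·(-726) = -2622
Policy C (E := 68, H − 44):
  A = 38
  E = 68
  H = 294 + 6·38 − 68 (−44 from intervention) = 410
  T = 93 − 38 − 68 + 3·410 = 1217
  Z = 188 + 6·68 − 4·1217 = -4272
  X = 72 + 2·410 + 4·(-4272) = -16196
Comparing — Policy A: X=-17962, Policy B: X=-2622, Policy C: X=-16196. Highest is -2622 (Policy B).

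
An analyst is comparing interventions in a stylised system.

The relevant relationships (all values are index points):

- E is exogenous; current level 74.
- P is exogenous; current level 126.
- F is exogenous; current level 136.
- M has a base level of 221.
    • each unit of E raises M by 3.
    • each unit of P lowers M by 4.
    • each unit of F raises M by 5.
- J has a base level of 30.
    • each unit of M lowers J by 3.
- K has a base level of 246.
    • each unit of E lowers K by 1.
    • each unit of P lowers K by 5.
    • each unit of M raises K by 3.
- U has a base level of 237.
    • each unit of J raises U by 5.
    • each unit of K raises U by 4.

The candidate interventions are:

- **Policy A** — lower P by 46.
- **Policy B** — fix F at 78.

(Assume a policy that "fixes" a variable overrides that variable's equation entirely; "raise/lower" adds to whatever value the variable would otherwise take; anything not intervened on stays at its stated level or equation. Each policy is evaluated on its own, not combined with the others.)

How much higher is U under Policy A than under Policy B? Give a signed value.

-502

Policy A (P − 46):
  E = 74
  P = 126 − 46 = 80
  F = 136
  M = 221 + 3·74 − 4·80 + 5·136 = 803
  J = 30 − 3·803 = -2379
  K = 246 − 74 − 5·80 + 3·803 = 2181
  U = 237 + 5·(-2379) + 4·2181 = -2934
Policy B (F := 78):
  E = 74
  P = 126
  F = 78
  M = 221 + 3·74 − 4·126 + 5·78 = 329
  J = 30 − 3·329 = -957
  K = 246 − 74 − 5·126 + 3·329 = 529
  U = 237 + 5·(-957) + 4·529 = -2432
U: -2934 − (-2432) = -502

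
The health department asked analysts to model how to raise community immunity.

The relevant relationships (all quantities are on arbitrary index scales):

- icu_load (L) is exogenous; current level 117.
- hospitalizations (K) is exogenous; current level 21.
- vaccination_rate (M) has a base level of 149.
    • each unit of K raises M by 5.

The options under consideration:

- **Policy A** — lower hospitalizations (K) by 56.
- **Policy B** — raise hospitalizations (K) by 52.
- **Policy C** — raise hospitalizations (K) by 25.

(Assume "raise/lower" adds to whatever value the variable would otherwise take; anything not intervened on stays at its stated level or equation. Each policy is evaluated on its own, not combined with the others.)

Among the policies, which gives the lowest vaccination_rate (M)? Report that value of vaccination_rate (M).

Policy A (K − 56):
  K = 21 − 56 = -35
  M = 149 + 5·(-35) = -26
Policy B (K + 52):
  K = 21 + 52 = 73
  M = 149 + 5·73 = 514
Policy C (K + 25):
  K = 21 + 25 = 46
  M = 149 + 5·46 = 379
Comparing — Policy A: M=-26, Policy B: M=514, Policy C: M=379. Lowest is -26 (Policy A).

-26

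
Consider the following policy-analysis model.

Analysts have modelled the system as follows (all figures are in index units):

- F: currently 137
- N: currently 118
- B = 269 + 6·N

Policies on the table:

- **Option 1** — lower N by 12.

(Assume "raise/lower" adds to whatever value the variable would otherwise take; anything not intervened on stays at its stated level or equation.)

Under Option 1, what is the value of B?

Option 1 (N − 12):
  N = 118 − 12 = 106
  B = 269 + 6·106 = 905

905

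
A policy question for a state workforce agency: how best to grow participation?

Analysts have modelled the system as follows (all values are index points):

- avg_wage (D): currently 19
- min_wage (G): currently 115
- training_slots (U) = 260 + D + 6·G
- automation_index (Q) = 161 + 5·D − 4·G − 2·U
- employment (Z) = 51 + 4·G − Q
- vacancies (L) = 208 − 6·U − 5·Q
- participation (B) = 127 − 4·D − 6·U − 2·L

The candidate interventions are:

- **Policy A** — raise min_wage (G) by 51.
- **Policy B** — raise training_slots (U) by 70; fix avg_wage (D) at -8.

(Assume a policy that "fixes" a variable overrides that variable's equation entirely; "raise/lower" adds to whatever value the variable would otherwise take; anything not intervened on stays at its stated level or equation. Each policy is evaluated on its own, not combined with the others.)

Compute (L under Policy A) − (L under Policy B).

Policy A (G + 51):
  D = 19
  G = 115 + 51 = 166
  U = 260 + 19 + 6·166 = 1275
  Q = 161 + 5·19 − 4·166 − 2·1275 = -2958
  L = 208 − 6·1275 − 5·(-2958) = 7348
Policy B (U + 70, D := -8):
  D = -8
  G = 115
  U = 260 + (-8) + 6·115 (+70 from intervention) = 1012
  Q = 161 + 5·(-8) − 4·115 − 2·1012 = -2363
  L = 208 − 6·1012 − 5·(-2363) = 5951
L: 7348 − 5951 = 1397

1397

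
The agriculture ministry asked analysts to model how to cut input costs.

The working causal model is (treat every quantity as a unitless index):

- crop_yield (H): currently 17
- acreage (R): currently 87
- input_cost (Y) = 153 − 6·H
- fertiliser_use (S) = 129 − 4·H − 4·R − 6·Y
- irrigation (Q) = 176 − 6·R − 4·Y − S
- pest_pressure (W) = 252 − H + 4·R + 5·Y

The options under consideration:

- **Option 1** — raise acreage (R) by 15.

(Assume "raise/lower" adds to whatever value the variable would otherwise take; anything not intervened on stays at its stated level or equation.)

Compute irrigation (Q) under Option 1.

Option 1 (R + 15):
  H = 17
  R = 87 + 15 = 102
  Y = 153 − 6·17 = 51
  S = 129 − 4·17 − 4·102 − 6·51 = -653
  Q = 176 − 6·102 − 4·51 − (-653) = 13

13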